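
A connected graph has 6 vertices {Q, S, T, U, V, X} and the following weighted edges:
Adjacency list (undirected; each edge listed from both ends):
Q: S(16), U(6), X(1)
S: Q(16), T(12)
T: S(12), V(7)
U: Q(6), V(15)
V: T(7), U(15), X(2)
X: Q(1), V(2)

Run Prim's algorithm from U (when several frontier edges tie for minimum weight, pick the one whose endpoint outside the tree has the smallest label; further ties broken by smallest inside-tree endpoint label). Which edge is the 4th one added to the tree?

Grow the tree from U using Prim:
Step 1: frontier [Q–U 6, U–V 15] → take Q–U (6); add Q.
Step 2: frontier [Q–X 1, Q–S 16, U–V 15] → take Q–X (1); add X.
Step 3: frontier [Q–S 16, U–V 15, V–X 2] → take V–X (2); add V.
Step 4: frontier [Q–S 16, T–V 7] → take T–V (7); add T.
Step 5: frontier [Q–S 16, S–T 12] → take S–T (12); add S.
The 4th edge added is T–V.

T-V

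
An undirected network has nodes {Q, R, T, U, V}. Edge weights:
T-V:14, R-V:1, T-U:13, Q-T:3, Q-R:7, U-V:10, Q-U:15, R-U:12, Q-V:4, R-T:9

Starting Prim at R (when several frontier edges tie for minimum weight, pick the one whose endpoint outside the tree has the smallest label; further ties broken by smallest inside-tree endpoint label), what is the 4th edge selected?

U-V

Prim, starting at R.
Step 1: cheapest edge leaving the tree is R-V (1); add V.
Step 2: cheapest edge leaving the tree is Q-V (4); add Q.
Step 3: cheapest edge leaving the tree is Q-T (3); add T.
Step 4: cheapest edge leaving the tree is U-V (10); add U.
The 4th edge added is U-V.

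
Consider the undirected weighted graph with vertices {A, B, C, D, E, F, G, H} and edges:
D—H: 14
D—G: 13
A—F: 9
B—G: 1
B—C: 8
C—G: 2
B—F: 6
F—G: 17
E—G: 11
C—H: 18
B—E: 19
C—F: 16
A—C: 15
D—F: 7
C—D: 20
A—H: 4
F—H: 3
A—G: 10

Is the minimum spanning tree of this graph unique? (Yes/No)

Kruskal: consider edges lightest-first.
B—G (1): add — endpoints in different components.
C—G (2): add — endpoints in different components.
F—H (3): add — endpoints in different components.
A—H (4): add — endpoints in different components.
B—F (6): add — endpoints in different components.
D—F (7): add — endpoints in different components.
B—C (8): skip — B and C already connected.
A—F (9): skip — A and F already connected.
A—G (10): skip — A and G already connected.
E—G (11): add — endpoints in different components.
Every non-tree edge has weight strictly greater than the heaviest edge on the tree path between its endpoints, so the MST is unique.

Yes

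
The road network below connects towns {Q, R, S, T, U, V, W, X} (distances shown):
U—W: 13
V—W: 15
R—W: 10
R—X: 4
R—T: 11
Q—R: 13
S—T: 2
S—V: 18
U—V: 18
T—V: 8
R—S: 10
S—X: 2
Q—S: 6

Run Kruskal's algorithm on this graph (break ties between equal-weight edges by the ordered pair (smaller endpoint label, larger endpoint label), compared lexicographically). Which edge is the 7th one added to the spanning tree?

U-W

Kruskal: consider edges lightest-first.
S—T (2): add — endpoints in different components.
S—X (2): add — endpoints in different components.
R—X (4): add — endpoints in different components.
Q—S (6): add — endpoints in different components.
T—V (8): add — endpoints in different components.
R—S (10): skip — R and S already connected.
R—W (10): add — endpoints in different components.
R—T (11): skip — R and T already connected.
Q—R (13): skip — Q and R already connected.
U—W (13): add — endpoints in different components.
The 7th edge added is U—W.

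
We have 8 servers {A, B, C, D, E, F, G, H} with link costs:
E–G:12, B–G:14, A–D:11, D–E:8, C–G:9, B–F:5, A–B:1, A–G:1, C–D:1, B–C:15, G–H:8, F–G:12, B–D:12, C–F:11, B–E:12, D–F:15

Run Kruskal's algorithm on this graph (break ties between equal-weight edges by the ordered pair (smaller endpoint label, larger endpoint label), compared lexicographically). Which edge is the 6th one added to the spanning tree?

Sort edges by weight, then run Kruskal:
A–B (1): add — endpoints in different components.
A–G (1): add — endpoints in different components.
C–D (1): add — endpoints in different components.
B–F (5): add — endpoints in different components.
D–E (8): add — endpoints in different components.
G–H (8): add — endpoints in different components.
C–G (9): add — endpoints in different components.
The 6th edge added is G–H.

G-H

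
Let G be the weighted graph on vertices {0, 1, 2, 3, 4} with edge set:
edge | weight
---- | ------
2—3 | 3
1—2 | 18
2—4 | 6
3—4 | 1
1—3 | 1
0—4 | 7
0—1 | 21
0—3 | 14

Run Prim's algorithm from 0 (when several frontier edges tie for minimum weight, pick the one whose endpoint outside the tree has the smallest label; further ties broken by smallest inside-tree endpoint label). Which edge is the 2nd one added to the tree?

Prim, starting at 0.
Step 1: cheapest edge leaving the tree is 0—4 (7); add 4.
Step 2: cheapest edge leaving the tree is 3—4 (1); add 3.
Step 3: cheapest edge leaving the tree is 1—3 (1); add 1.
Step 4: cheapest edge leaving the tree is 2—3 (3); add 2.
The 2nd edge added is 3—4.

3-4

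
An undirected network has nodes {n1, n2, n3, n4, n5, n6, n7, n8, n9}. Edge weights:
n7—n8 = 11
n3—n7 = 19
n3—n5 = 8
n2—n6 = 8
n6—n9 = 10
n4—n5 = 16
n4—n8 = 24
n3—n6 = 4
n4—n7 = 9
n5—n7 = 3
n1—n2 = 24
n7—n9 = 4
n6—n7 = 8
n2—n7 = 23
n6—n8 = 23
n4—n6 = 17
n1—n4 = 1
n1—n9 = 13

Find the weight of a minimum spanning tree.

Kruskal: consider edges lightest-first.
n1—n4 (1): add — endpoints in different components.
n5—n7 (3): add — endpoints in different components.
n3—n6 (4): add — endpoints in different components.
n7—n9 (4): add — endpoints in different components.
n2—n6 (8): add — endpoints in different components.
n3—n5 (8): add — endpoints in different components.
n6—n7 (8): skip — n7 and n6 already connected.
n4—n7 (9): add — endpoints in different components.
n6—n9 (10): skip — n6 and n9 already connected.
n7—n8 (11): add — endpoints in different components.
MST edges: n1—n4, n5—n7, n3—n6, n7—n9, n2—n6, n3—n5, n4—n7, n7—n8; total weight 1+3+4+4+8+8+9+11 = 48.

48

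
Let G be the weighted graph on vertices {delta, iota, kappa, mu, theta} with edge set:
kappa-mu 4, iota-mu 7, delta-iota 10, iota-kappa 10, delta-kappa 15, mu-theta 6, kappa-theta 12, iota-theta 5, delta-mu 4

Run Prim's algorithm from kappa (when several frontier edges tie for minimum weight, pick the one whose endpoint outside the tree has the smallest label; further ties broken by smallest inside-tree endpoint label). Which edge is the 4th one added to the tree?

Grow the tree from kappa using Prim:
Step 1: frontier [kappa-mu 4, iota-kappa 10, kappa-theta 12, delta-kappa 15] → take kappa-mu (4); add mu.
Step 2: frontier [iota-kappa 10, kappa-theta 12, delta-kappa 15, delta-mu 4, mu-theta 6, iota-mu 7] → take delta-mu (4); add delta.
Step 3: frontier [delta-iota 10, iota-kappa 10, kappa-theta 12, mu-theta 6, iota-mu 7] → take mu-theta (6); add theta.
Step 4: frontier [delta-iota 10, iota-kappa 10, iota-mu 7, iota-theta 5] → take iota-theta (5); add iota.
The 4th edge added is iota-theta.

iota-theta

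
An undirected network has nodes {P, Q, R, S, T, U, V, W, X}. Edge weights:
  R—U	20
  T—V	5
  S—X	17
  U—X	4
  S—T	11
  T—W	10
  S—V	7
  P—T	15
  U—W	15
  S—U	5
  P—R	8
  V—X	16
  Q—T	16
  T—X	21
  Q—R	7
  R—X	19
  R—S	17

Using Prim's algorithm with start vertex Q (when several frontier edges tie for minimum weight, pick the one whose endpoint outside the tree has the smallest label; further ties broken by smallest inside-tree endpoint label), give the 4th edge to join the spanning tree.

T-V

Prim, starting at Q.
Step 1: cheapest edge leaving the tree is Q—R (7); add R.
Step 2: cheapest edge leaving the tree is P—R (8); add P.
Step 3: cheapest edge leaving the tree is P—T (15); add T.
Step 4: cheapest edge leaving the tree is T—V (5); add V.
Step 5: cheapest edge leaving the tree is S—V (7); add S.
Step 6: cheapest edge leaving the tree is S—U (5); add U.
Step 7: cheapest edge leaving the tree is U—X (4); add X.
Step 8: cheapest edge leaving the tree is T—W (10); add W.
The 4th edge added is T—V.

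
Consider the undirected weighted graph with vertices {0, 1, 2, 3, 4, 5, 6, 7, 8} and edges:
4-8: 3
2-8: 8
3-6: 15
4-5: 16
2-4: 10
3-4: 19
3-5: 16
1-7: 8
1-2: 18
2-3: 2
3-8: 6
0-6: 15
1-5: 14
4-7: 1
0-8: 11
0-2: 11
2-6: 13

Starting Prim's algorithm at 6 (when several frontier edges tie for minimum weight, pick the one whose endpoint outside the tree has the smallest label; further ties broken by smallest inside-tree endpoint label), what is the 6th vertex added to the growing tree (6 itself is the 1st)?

7

Grow the tree from 6 using Prim:
Step 1: cheapest edge leaving the tree is 2-6 (13); add 2.
Step 2: cheapest edge leaving the tree is 2-3 (2); add 3.
Step 3: cheapest edge leaving the tree is 3-8 (6); add 8.
Step 4: cheapest edge leaving the tree is 4-8 (3); add 4.
Step 5: cheapest edge leaving the tree is 4-7 (1); add 7.
Step 6: cheapest edge leaving the tree is 1-7 (8); add 1.
Step 7: cheapest edge leaving the tree is 0-2 (11); add 0.
Step 8: cheapest edge leaving the tree is 1-5 (14); add 5.
Vertex order: 6, 2, 3, 8, 4, 7, 1, 0, 5. The 6th vertex is 7.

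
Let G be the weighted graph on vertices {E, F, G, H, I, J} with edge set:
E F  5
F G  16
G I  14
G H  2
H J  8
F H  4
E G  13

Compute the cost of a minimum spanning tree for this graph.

33

Grow the tree from H using Prim:
Step 1: cheapest edge leaving the tree is G H (2); add G.
Step 2: cheapest edge leaving the tree is F H (4); add F.
Step 3: cheapest edge leaving the tree is E F (5); add E.
Step 4: cheapest edge leaving the tree is H J (8); add J.
Step 5: cheapest edge leaving the tree is G I (14); add I.
MST edges: G H, F H, E F, H J, G I; total weight 2+4+5+8+14 = 33.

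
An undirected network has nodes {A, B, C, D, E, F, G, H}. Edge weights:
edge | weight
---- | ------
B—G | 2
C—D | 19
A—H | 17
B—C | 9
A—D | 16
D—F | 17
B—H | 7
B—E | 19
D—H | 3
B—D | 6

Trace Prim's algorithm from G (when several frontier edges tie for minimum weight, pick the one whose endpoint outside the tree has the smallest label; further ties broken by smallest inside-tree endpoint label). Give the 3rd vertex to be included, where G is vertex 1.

Prim's algorithm from G:
Step 1: cheapest edge leaving the tree is B—G (2); add B.
Step 2: cheapest edge leaving the tree is B—D (6); add D.
Step 3: cheapest edge leaving the tree is D—H (3); add H.
Step 4: cheapest edge leaving the tree is B—C (9); add C.
Step 5: cheapest edge leaving the tree is A—D (16); add A.
Step 6: cheapest edge leaving the tree is D—F (17); add F.
Step 7: cheapest edge leaving the tree is B—E (19); add E.
Vertex order: G, B, D, H, C, A, F, E. The 3rd vertex is D.

D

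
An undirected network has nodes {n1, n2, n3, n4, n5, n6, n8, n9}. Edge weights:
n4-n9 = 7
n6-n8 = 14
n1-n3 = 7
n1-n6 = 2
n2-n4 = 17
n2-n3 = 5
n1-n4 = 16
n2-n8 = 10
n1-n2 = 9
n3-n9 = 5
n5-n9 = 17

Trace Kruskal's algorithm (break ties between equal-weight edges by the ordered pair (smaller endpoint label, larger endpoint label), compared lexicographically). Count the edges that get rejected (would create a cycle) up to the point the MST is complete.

4

Kruskal's algorithm — process edges by increasing weight (ties by edge label):
n1-n6 (2): add — endpoints in different components.
n2-n3 (5): add — endpoints in different components.
n3-n9 (5): add — endpoints in different components.
n1-n3 (7): add — endpoints in different components.
n4-n9 (7): add — endpoints in different components.
n1-n2 (9): skip — n1 and n2 already connected.
n2-n8 (10): add — endpoints in different components.
n6-n8 (14): skip — n8 and n6 already connected.
n1-n4 (16): skip — n1 and n4 already connected.
n2-n4 (17): skip — n4 and n2 already connected.
n5-n9 (17): add — endpoints in different components.
Edges rejected before the tree was complete: 4.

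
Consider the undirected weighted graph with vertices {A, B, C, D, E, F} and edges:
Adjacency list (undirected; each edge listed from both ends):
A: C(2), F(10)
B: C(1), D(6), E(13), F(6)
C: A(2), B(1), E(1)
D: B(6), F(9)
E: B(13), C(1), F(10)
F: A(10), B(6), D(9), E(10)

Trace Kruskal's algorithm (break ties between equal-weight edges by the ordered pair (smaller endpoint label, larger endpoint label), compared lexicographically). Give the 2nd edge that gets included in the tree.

Kruskal's algorithm — process edges by increasing weight (ties by edge label):
B-C (1): add — endpoints in different components.
C-E (1): add — endpoints in different components.
A-C (2): add — endpoints in different components.
B-D (6): add — endpoints in different components.
B-F (6): add — endpoints in different components.
The 2nd edge added is C-E.

C-E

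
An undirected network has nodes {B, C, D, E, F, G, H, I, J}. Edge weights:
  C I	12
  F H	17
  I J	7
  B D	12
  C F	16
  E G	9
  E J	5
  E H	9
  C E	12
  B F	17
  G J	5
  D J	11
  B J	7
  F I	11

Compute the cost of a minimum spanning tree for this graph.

Kruskal's algorithm — process edges by increasing weight (ties by edge label):
E J (5): add — endpoints in different components.
G J (5): add — endpoints in different components.
B J (7): add — endpoints in different components.
I J (7): add — endpoints in different components.
E G (9): skip — E and G already connected.
E H (9): add — endpoints in different components.
D J (11): add — endpoints in different components.
F I (11): add — endpoints in different components.
B D (12): skip — B and D already connected.
C E (12): add — endpoints in different components.
MST edges: E J, G J, B J, I J, E H, D J, F I, C E; total weight 5+5+7+7+9+11+11+12 = 67.

67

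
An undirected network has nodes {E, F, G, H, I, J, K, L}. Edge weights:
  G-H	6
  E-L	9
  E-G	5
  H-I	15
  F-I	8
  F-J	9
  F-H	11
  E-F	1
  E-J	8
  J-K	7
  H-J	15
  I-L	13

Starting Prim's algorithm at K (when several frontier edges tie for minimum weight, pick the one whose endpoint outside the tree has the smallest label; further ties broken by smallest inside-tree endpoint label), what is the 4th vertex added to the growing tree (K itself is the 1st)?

F

Prim, starting at K.
Step 1: frontier [J-K 7] → take J-K (7); add J.
Step 2: frontier [E-J 8, F-J 9, H-J 15] → take E-J (8); add E.
Step 3: frontier [E-F 1, E-G 5, E-L 9, F-J 9, H-J 15] → take E-F (1); add F.
Step 4: frontier [E-G 5, E-L 9, F-I 8, F-H 11, H-J 15] → take E-G (5); add G.
Step 5: frontier [E-L 9, F-I 8, F-H 11, G-H 6, H-J 15] → take G-H (6); add H.
Step 6: frontier [E-L 9, F-I 8, H-I 15] → take F-I (8); add I.
Step 7: frontier [E-L 9, I-L 13] → take E-L (9); add L.
Vertex order: K, J, E, F, G, H, I, L. The 4th vertex is F.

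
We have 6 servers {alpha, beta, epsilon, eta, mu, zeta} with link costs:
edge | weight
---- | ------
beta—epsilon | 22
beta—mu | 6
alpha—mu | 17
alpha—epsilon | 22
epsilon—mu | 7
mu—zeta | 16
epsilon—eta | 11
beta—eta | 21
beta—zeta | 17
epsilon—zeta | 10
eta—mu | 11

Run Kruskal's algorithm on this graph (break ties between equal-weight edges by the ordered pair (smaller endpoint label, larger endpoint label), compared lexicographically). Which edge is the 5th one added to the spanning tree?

alpha-mu

Kruskal's algorithm — process edges by increasing weight (ties by edge label):
beta—mu (6): add. Components now {epsilon} {alpha} {beta,mu} {eta} {zeta}
epsilon—mu (7): add. Components now {beta,epsilon,mu} {alpha} {eta} {zeta}
epsilon—zeta (10): add. Components now {beta,epsilon,mu,zeta} {alpha} {eta}
epsilon—eta (11): add. Components now {beta,epsilon,eta,mu,zeta} {alpha}
eta—mu (11): skip — mu and eta already connected.
mu—zeta (16): skip — mu and zeta already connected.
alpha—mu (17): add. Components now {alpha,beta,epsilon,eta,mu,zeta}
The 5th edge added is alpha—mu.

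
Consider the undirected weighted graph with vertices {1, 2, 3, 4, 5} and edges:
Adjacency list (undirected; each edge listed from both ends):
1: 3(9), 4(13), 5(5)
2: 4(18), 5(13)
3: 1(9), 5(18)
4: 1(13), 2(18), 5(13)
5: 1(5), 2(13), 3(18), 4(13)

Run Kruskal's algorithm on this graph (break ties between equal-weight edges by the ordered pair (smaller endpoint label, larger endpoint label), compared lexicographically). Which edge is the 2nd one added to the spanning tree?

Sort edges by weight, then run Kruskal:
1-5 (5): add. Components now {1,5} {2} {3} {4}
1-3 (9): add. Components now {1,3,5} {2} {4}
1-4 (13): add. Components now {1,3,4,5} {2}
2-5 (13): add. Components now {1,2,3,4,5}
The 2nd edge added is 1-3.

1-3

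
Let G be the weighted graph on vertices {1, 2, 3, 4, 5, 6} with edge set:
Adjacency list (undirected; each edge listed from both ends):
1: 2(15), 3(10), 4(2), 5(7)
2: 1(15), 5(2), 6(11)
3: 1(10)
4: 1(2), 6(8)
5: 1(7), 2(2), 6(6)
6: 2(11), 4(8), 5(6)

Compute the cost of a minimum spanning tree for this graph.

27

Prim's algorithm from 6:
Step 1: cheapest edge leaving the tree is 5–6 (6); add 5.
Step 2: cheapest edge leaving the tree is 2–5 (2); add 2.
Step 3: cheapest edge leaving the tree is 1–5 (7); add 1.
Step 4: cheapest edge leaving the tree is 1–4 (2); add 4.
Step 5: cheapest edge leaving the tree is 1–3 (10); add 3.
MST edges: 5–6, 2–5, 1–5, 1–4, 1–3; total weight 6+2+7+2+10 = 27.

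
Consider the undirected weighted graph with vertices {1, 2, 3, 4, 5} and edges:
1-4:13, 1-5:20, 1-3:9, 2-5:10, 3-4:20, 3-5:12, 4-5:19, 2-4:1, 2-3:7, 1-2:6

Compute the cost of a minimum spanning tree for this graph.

Kruskal: consider edges lightest-first.
2-4 (1): add — endpoints in different components.
1-2 (6): add — endpoints in different components.
2-3 (7): add — endpoints in different components.
1-3 (9): skip — 1 and 3 already connected.
2-5 (10): add — endpoints in different components.
MST edges: 2-4, 1-2, 2-3, 2-5; total weight 1+6+7+10 = 24.

24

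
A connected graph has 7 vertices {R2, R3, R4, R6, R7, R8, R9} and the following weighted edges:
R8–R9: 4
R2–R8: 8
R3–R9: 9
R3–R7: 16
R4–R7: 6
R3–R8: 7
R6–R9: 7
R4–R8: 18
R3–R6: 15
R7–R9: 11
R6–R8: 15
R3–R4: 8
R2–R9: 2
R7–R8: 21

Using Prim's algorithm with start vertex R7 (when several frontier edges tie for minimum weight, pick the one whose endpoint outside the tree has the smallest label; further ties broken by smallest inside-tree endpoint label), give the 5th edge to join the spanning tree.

R2-R9

Prim's algorithm from R7:
Step 1: frontier [R4–R7 6, R7–R9 11, R3–R7 16, R7–R8 21] → take R4–R7 (6); add R4.
Step 2: frontier [R3–R4 8, R4–R8 18, R7–R9 11, R3–R7 16, R7–R8 21] → take R3–R4 (8); add R3.
Step 3: frontier [R3–R8 7, R3–R9 9, R3–R6 15, R4–R8 18, R7–R9 11, R7–R8 21] → take R3–R8 (7); add R8.
Step 4: frontier [R3–R9 9, R3–R6 15, R7–R9 11, R8–R9 4, R2–R8 8, R6–R8 15] → take R8–R9 (4); add R9.
Step 5: frontier [R3–R6 15, R2–R8 8, R6–R8 15, R2–R9 2, R6–R9 7] → take R2–R9 (2); add R2.
Step 6: frontier [R3–R6 15, R6–R8 15, R6–R9 7] → take R6–R9 (7); add R6.
The 5th edge added is R2–R9.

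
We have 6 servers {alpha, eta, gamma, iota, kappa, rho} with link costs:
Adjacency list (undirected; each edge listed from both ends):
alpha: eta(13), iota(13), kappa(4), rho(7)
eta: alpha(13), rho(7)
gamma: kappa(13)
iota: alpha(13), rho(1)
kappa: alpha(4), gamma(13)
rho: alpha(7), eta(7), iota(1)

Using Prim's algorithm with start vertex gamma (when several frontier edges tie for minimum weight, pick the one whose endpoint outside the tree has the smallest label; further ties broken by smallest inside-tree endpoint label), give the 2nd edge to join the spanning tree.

alpha-kappa

Prim, starting at gamma.
Step 1: frontier [gamma—kappa 13] → take gamma—kappa (13); add kappa.
Step 2: frontier [alpha—kappa 4] → take alpha—kappa (4); add alpha.
Step 3: frontier [alpha—rho 7, alpha—eta 13, alpha—iota 13] → take alpha—rho (7); add rho.
Step 4: frontier [alpha—eta 13, alpha—iota 13, iota—rho 1, eta—rho 7] → take iota—rho (1); add iota.
Step 5: frontier [alpha—eta 13, eta—rho 7] → take eta—rho (7); add eta.
The 2nd edge added is alpha—kappa.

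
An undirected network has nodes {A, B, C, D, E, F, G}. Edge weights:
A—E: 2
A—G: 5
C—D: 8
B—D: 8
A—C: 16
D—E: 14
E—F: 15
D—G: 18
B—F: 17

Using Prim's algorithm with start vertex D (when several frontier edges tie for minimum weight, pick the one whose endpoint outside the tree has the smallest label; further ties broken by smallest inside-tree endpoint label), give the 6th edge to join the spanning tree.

E-F

Prim's algorithm from D:
Step 1: cheapest edge leaving the tree is B—D (8); add B.
Step 2: cheapest edge leaving the tree is C—D (8); add C.
Step 3: cheapest edge leaving the tree is D—E (14); add E.
Step 4: cheapest edge leaving the tree is A—E (2); add A.
Step 5: cheapest edge leaving the tree is A—G (5); add G.
Step 6: cheapest edge leaving the tree is E—F (15); add F.
The 6th edge added is E—F.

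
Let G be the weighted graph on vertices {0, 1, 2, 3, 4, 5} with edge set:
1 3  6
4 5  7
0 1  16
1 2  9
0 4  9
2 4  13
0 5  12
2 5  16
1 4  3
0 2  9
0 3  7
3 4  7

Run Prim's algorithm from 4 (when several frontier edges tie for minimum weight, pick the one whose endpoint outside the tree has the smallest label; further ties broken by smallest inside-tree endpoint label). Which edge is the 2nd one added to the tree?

1-3

Prim, starting at 4.
Step 1: cheapest edge leaving the tree is 1 4 (3); add 1.
Step 2: cheapest edge leaving the tree is 1 3 (6); add 3.
Step 3: cheapest edge leaving the tree is 0 3 (7); add 0.
Step 4: cheapest edge leaving the tree is 4 5 (7); add 5.
Step 5: cheapest edge leaving the tree is 0 2 (9); add 2.
The 2nd edge added is 1 3.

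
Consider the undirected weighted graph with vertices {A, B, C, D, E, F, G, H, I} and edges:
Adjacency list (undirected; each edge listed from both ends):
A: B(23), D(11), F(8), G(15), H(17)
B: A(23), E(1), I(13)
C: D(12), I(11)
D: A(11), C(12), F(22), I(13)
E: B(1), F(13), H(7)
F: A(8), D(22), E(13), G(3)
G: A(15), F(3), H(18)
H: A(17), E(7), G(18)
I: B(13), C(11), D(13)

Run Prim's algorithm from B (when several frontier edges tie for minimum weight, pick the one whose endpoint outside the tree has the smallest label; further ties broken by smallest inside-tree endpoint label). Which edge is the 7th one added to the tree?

C-D

Grow the tree from B using Prim:
Step 1: cheapest edge leaving the tree is B—E (1); add E.
Step 2: cheapest edge leaving the tree is E—H (7); add H.
Step 3: cheapest edge leaving the tree is E—F (13); add F.
Step 4: cheapest edge leaving the tree is F—G (3); add G.
Step 5: cheapest edge leaving the tree is A—F (8); add A.
Step 6: cheapest edge leaving the tree is A—D (11); add D.
Step 7: cheapest edge leaving the tree is C—D (12); add C.
Step 8: cheapest edge leaving the tree is C—I (11); add I.
The 7th edge added is C—D.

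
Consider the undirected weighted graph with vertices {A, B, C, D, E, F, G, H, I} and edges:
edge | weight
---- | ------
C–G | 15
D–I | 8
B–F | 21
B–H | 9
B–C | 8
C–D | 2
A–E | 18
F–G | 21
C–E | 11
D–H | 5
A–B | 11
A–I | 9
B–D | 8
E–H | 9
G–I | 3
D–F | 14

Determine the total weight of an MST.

Kruskal: consider edges lightest-first.
C–D (2): add — endpoints in different components.
G–I (3): add — endpoints in different components.
D–H (5): add — endpoints in different components.
B–C (8): add — endpoints in different components.
B–D (8): skip — B and D already connected.
D–I (8): add — endpoints in different components.
A–I (9): add — endpoints in different components.
B–H (9): skip — B and H already connected.
E–H (9): add — endpoints in different components.
A–B (11): skip — A and B already connected.
C–E (11): skip — C and E already connected.
D–F (14): add — endpoints in different components.
MST edges: C–D, G–I, D–H, B–C, D–I, A–I, E–H, D–F; total weight 2+3+5+8+8+9+9+14 = 58.

58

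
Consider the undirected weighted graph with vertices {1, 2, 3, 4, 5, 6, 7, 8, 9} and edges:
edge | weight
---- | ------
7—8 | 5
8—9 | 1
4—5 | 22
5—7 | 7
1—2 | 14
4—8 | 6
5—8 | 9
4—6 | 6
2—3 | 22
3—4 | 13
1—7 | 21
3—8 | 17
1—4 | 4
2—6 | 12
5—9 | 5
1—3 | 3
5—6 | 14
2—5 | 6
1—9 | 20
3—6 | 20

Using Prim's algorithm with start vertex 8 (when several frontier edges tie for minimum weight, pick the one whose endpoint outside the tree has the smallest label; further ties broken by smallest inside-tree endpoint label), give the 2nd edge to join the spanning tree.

Prim's algorithm from 8:
Step 1: cheapest edge leaving the tree is 8—9 (1); add 9.
Step 2: cheapest edge leaving the tree is 5—9 (5); add 5.
Step 3: cheapest edge leaving the tree is 7—8 (5); add 7.
Step 4: cheapest edge leaving the tree is 2—5 (6); add 2.
Step 5: cheapest edge leaving the tree is 4—8 (6); add 4.
Step 6: cheapest edge leaving the tree is 1—4 (4); add 1.
Step 7: cheapest edge leaving the tree is 1—3 (3); add 3.
Step 8: cheapest edge leaving the tree is 4—6 (6); add 6.
The 2nd edge added is 5—9.

5-9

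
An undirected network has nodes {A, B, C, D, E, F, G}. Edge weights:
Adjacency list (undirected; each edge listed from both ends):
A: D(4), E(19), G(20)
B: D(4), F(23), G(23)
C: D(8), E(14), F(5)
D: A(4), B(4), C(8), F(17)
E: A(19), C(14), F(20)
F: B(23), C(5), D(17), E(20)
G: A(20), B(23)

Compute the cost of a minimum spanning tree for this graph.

Sort edges by weight, then run Kruskal:
A—D (4): add — endpoints in different components.
B—D (4): add — endpoints in different components.
C—F (5): add — endpoints in different components.
C—D (8): add — endpoints in different components.
C—E (14): add — endpoints in different components.
D—F (17): skip — D and F already connected.
A—E (19): skip — A and E already connected.
A—G (20): add — endpoints in different components.
MST edges: A—D, B—D, C—F, C—D, C—E, A—G; total weight 4+4+5+8+14+20 = 55.

55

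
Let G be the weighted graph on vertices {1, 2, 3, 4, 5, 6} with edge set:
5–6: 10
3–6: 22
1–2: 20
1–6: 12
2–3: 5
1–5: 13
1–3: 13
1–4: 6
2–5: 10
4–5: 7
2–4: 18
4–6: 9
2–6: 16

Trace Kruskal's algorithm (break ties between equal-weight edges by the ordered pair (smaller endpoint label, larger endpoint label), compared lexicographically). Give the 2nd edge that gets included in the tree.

1-4

Kruskal's algorithm — process edges by increasing weight (ties by edge label):
2–3 (5): add — endpoints in different components.
1–4 (6): add — endpoints in different components.
4–5 (7): add — endpoints in different components.
4–6 (9): add — endpoints in different components.
2–5 (10): add — endpoints in different components.
The 2nd edge added is 1–4.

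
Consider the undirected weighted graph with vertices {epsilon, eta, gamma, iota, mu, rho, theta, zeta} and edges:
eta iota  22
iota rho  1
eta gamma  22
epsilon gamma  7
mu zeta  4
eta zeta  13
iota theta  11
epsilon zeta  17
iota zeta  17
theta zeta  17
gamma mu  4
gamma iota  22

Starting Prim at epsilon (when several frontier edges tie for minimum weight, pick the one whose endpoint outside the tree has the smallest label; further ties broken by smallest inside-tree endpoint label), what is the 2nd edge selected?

gamma-mu

Prim's algorithm from epsilon:
Step 1: cheapest edge leaving the tree is epsilon gamma (7); add gamma.
Step 2: cheapest edge leaving the tree is gamma mu (4); add mu.
Step 3: cheapest edge leaving the tree is mu zeta (4); add zeta.
Step 4: cheapest edge leaving the tree is eta zeta (13); add eta.
Step 5: cheapest edge leaving the tree is iota zeta (17); add iota.
Step 6: cheapest edge leaving the tree is iota rho (1); add rho.
Step 7: cheapest edge leaving the tree is iota theta (11); add theta.
The 2nd edge added is gamma mu.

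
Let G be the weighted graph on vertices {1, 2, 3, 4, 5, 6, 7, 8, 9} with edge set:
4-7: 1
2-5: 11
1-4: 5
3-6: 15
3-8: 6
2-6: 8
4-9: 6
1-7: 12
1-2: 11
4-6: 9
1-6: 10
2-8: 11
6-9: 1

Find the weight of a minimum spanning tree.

Kruskal: consider edges lightest-first.
4-7 (1): add — endpoints in different components.
6-9 (1): add — endpoints in different components.
1-4 (5): add — endpoints in different components.
3-8 (6): add — endpoints in different components.
4-9 (6): add — endpoints in different components.
2-6 (8): add — endpoints in different components.
4-6 (9): skip — 4 and 6 already connected.
1-6 (10): skip — 1 and 6 already connected.
1-2 (11): skip — 1 and 2 already connected.
2-5 (11): add — endpoints in different components.
2-8 (11): add — endpoints in different components.
MST edges: 4-7, 6-9, 1-4, 3-8, 4-9, 2-6, 2-5, 2-8; total weight 1+1+5+6+6+8+11+11 = 49.

49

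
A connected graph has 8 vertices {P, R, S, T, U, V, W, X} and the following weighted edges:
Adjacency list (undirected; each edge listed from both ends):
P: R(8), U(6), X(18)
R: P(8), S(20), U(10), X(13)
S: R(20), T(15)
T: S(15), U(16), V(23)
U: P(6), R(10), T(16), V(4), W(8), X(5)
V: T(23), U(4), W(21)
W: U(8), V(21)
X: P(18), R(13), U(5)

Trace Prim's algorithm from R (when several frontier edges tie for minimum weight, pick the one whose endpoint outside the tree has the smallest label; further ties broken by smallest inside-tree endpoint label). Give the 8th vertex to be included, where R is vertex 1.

S

Prim, starting at R.
Step 1: cheapest edge leaving the tree is P-R (8); add P.
Step 2: cheapest edge leaving the tree is P-U (6); add U.
Step 3: cheapest edge leaving the tree is U-V (4); add V.
Step 4: cheapest edge leaving the tree is U-X (5); add X.
Step 5: cheapest edge leaving the tree is U-W (8); add W.
Step 6: cheapest edge leaving the tree is T-U (16); add T.
Step 7: cheapest edge leaving the tree is S-T (15); add S.
Vertex order: R, P, U, V, X, W, T, S. The 8th vertex is S.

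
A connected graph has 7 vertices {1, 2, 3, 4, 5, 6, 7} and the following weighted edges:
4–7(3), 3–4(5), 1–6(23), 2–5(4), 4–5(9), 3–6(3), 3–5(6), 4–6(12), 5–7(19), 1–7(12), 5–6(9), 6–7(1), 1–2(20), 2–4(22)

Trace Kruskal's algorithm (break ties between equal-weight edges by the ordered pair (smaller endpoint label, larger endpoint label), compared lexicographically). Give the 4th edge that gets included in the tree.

2-5

Sort edges by weight, then run Kruskal:
6–7 (1): add — endpoints in different components.
3–6 (3): add — endpoints in different components.
4–7 (3): add — endpoints in different components.
2–5 (4): add — endpoints in different components.
3–4 (5): skip — 3 and 4 already connected.
3–5 (6): add — endpoints in different components.
4–5 (9): skip — 4 and 5 already connected.
5–6 (9): skip — 5 and 6 already connected.
1–7 (12): add — endpoints in different components.
The 4th edge added is 2–5.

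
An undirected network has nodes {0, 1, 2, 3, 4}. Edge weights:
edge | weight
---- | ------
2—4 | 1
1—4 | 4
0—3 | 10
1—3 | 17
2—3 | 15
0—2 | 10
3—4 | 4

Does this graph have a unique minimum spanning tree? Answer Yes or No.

No

Kruskal's algorithm — process edges by increasing weight (ties by edge label):
2—4 (1): add — endpoints in different components.
1—4 (4): add — endpoints in different components.
3—4 (4): add — endpoints in different components.
0—2 (10): add — endpoints in different components.
Non-tree edge 0—3 has weight 10, equal to the heaviest edge on its tree cycle — swapping gives another MST of the same weight. Not unique.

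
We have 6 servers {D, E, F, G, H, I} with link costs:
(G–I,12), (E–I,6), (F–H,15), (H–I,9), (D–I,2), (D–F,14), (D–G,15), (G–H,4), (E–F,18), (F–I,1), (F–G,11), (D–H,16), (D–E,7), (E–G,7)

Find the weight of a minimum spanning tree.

20

Kruskal: consider edges lightest-first.
F–I (1): add — endpoints in different components.
D–I (2): add — endpoints in different components.
G–H (4): add — endpoints in different components.
E–I (6): add — endpoints in different components.
D–E (7): skip — D and E already connected.
E–G (7): add — endpoints in different components.
MST edges: F–I, D–I, G–H, E–I, E–G; total weight 1+2+4+6+7 = 20.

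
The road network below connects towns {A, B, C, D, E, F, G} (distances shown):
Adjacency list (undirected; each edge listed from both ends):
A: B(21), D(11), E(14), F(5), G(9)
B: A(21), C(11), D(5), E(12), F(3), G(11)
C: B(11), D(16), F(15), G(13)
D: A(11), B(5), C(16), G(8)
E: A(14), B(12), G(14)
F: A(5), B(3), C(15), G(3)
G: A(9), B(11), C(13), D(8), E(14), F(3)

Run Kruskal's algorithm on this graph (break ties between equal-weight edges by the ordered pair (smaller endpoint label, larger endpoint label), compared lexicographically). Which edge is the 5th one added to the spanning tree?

Sort edges by weight, then run Kruskal:
B-F (3): add. Components now {A} {B,F} {C} {D} {E} {G}
F-G (3): add. Components now {A} {B,F,G} {C} {D} {E}
A-F (5): add. Components now {A,B,F,G} {C} {D} {E}
B-D (5): add. Components now {A,B,D,F,G} {C} {E}
D-G (8): skip — D and G already connected.
A-G (9): skip — A and G already connected.
A-D (11): skip — A and D already connected.
B-C (11): add. Components now {A,B,C,D,F,G} {E}
B-G (11): skip — B and G already connected.
B-E (12): add. Components now {A,B,C,D,E,F,G}
The 5th edge added is B-C.

B-C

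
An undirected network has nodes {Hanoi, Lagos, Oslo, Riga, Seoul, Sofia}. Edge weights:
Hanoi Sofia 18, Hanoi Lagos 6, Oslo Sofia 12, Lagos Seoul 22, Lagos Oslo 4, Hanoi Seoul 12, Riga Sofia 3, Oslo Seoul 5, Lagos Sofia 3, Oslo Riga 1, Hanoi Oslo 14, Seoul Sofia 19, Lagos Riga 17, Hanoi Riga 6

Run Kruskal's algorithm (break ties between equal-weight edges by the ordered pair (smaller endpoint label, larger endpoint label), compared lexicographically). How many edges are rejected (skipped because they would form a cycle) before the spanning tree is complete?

Kruskal: consider edges lightest-first.
Oslo Riga (1): add — endpoints in different components.
Lagos Sofia (3): add — endpoints in different components.
Riga Sofia (3): add — endpoints in different components.
Lagos Oslo (4): skip — Lagos and Oslo already connected.
Oslo Seoul (5): add — endpoints in different components.
Hanoi Lagos (6): add — endpoints in different components.
Edges rejected before the tree was complete: 1.

1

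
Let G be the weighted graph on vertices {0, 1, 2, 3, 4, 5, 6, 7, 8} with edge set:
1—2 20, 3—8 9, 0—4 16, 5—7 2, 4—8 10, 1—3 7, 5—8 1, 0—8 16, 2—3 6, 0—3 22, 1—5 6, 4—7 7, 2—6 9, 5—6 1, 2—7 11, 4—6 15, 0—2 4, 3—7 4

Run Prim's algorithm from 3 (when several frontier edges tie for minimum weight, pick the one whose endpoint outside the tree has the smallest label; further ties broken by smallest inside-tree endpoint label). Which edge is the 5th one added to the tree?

Prim's algorithm from 3:
Step 1: cheapest edge leaving the tree is 3—7 (4); add 7.
Step 2: cheapest edge leaving the tree is 5—7 (2); add 5.
Step 3: cheapest edge leaving the tree is 5—6 (1); add 6.
Step 4: cheapest edge leaving the tree is 5—8 (1); add 8.
Step 5: cheapest edge leaving the tree is 1—5 (6); add 1.
Step 6: cheapest edge leaving the tree is 2—3 (6); add 2.
Step 7: cheapest edge leaving the tree is 0—2 (4); add 0.
Step 8: cheapest edge leaving the tree is 4—7 (7); add 4.
The 5th edge added is 1—5.

1-5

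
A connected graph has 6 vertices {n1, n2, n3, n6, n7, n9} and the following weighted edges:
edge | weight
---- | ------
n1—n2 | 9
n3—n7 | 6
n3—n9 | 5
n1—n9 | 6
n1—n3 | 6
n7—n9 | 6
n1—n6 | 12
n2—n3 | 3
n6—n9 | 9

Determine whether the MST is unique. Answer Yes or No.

Kruskal: consider edges lightest-first.
n2—n3 (3): add. Components now {n6} {n7} {n2,n3} {n1} {n9}
n3—n9 (5): add. Components now {n6} {n7} {n2,n3,n9} {n1}
n1—n3 (6): add. Components now {n6} {n7} {n1,n2,n3,n9}
n1—n9 (6): skip — n1 and n9 already connected.
n3—n7 (6): add. Components now {n6} {n1,n2,n3,n7,n9}
n7—n9 (6): skip — n7 and n9 already connected.
n1—n2 (9): skip — n2 and n1 already connected.
n6—n9 (9): add. Components now {n1,n2,n3,n6,n7,n9}
Non-tree edge n7—n9 has weight 6, equal to the heaviest edge on its tree cycle — swapping gives another MST of the same weight. Not unique.

No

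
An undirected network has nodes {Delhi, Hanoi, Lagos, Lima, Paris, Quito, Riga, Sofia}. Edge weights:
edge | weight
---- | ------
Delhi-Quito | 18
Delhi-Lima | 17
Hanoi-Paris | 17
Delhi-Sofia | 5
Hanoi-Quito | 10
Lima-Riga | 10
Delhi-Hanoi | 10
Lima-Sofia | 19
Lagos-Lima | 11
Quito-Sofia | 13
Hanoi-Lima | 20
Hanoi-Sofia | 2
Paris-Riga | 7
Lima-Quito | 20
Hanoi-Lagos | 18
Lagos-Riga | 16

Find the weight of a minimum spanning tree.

Grow the tree from Paris using Prim:
Step 1: cheapest edge leaving the tree is Paris-Riga (7); add Riga.
Step 2: cheapest edge leaving the tree is Lima-Riga (10); add Lima.
Step 3: cheapest edge leaving the tree is Lagos-Lima (11); add Lagos.
Step 4: cheapest edge leaving the tree is Delhi-Lima (17); add Delhi.
Step 5: cheapest edge leaving the tree is Delhi-Sofia (5); add Sofia.
Step 6: cheapest edge leaving the tree is Hanoi-Sofia (2); add Hanoi.
Step 7: cheapest edge leaving the tree is Hanoi-Quito (10); add Quito.
MST edges: Paris-Riga, Lima-Riga, Lagos-Lima, Delhi-Lima, Delhi-Sofia, Hanoi-Sofia, Hanoi-Quito; total weight 7+10+11+17+5+2+10 = 62.

62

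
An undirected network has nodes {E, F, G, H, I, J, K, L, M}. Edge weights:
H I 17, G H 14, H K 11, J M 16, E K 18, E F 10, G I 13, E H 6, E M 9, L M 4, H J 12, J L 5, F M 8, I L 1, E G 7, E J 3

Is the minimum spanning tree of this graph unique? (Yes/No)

Yes

Sort edges by weight, then run Kruskal:
I L (1): add — endpoints in different components.
E J (3): add — endpoints in different components.
L M (4): add — endpoints in different components.
J L (5): add — endpoints in different components.
E H (6): add — endpoints in different components.
E G (7): add — endpoints in different components.
F M (8): add — endpoints in different components.
E M (9): skip — E and M already connected.
E F (10): skip — E and F already connected.
H K (11): add — endpoints in different components.
Every non-tree edge has weight strictly greater than the heaviest edge on the tree path between its endpoints, so the MST is unique.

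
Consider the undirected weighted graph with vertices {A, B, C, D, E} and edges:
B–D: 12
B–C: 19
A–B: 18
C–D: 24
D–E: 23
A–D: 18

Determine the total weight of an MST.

Grow the tree from B using Prim:
Step 1: cheapest edge leaving the tree is B–D (12); add D.
Step 2: cheapest edge leaving the tree is A–B (18); add A.
Step 3: cheapest edge leaving the tree is B–C (19); add C.
Step 4: cheapest edge leaving the tree is D–E (23); add E.
MST edges: B–D, A–B, B–C, D–E; total weight 12+18+19+23 = 72.

72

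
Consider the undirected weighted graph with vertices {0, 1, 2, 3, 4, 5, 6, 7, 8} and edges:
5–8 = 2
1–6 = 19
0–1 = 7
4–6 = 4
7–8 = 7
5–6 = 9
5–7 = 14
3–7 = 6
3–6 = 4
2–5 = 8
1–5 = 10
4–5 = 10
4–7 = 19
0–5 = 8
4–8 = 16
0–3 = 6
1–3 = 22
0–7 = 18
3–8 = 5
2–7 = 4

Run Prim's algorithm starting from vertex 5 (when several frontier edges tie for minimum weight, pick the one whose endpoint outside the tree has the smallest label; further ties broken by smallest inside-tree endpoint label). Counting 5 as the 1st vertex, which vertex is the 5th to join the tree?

4

Prim's algorithm from 5:
Step 1: cheapest edge leaving the tree is 5–8 (2); add 8.
Step 2: cheapest edge leaving the tree is 3–8 (5); add 3.
Step 3: cheapest edge leaving the tree is 3–6 (4); add 6.
Step 4: cheapest edge leaving the tree is 4–6 (4); add 4.
Step 5: cheapest edge leaving the tree is 0–3 (6); add 0.
Step 6: cheapest edge leaving the tree is 3–7 (6); add 7.
Step 7: cheapest edge leaving the tree is 2–7 (4); add 2.
Step 8: cheapest edge leaving the tree is 0–1 (7); add 1.
Vertex order: 5, 8, 3, 6, 4, 0, 7, 2, 1. The 5th vertex is 4.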